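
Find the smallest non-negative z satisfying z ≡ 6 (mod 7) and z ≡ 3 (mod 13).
M = 7 × 13 = 91. M₁ = 13, y₁ ≡ 6 (mod 7). M₂ = 7, y₂ ≡ 2 (mod 13). z = 6×13×6 + 3×7×2 ≡ 55 (mod 91)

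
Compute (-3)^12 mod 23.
Using repeated squaring. (-3) ≡ 20 (mod 23). 12 = 8 + 4 (binary 1100). Repeated squaring mod 23: 20^1 ≡ 20; 20^2 ≡ 20² = 400 ≡ 9; 20^4 ≡ 9² = 81 ≡ 12; 20^8 ≡ 12² = 144 ≡ 6. Multiply: (-3)^12 ≡ 20^8 × 20^4 ≡ 6 × 12 (mod 23): 6 × 12 = 72 ≡ 3. So (-3)^12 ≡ 3 (mod 23).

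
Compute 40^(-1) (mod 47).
40^(-1) ≡ 20 (mod 47). Verification: 40 × 20 = 800 ≡ 1 (mod 47)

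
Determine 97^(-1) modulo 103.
97^(-1) ≡ 17 (mod 103). Verification: 97 × 17 = 1649 ≡ 1 (mod 103)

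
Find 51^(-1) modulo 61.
6

Using Extended Euclidean Algorithm:
gcd(51, 61) = 1
Bezout coefficients: 51 × 6 + 61 × -5 = 1
So 51 × 6 ≡ 1 (mod 61)
The inverse is 6 mod 61 = 6
Verification: 51 × 6 = 306 = 5 × 61 + 1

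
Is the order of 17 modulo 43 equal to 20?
No, the actual order is 21, not 20.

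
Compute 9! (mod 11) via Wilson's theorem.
(10)! = (9)! × (10) ≡ -1 (mod 11). So (9)! ≡ -1 × (10)^(-1) ≡ (-1)×(-1) = 1 (mod 11)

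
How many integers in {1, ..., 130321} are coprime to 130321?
123462

Prime factorization: 130321 = 19^4
Using the formula φ(n) = n × Π(1 - 1/p) for each prime factor p:
φ(130321) = 130321 × (1 - 1/19)
φ(130321) = 123462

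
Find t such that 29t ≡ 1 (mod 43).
29^(-1) ≡ 3 (mod 43). Verification: 29 × 3 = 87 ≡ 1 (mod 43)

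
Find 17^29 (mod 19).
Using Fermat: 17^{18} ≡ 1 (mod 19). 29 ≡ 11 (mod 18). So 17^{29} ≡ 17^{11} ≡ 4 (mod 19)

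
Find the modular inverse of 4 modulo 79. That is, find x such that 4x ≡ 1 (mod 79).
20

Using Extended Euclidean Algorithm:
gcd(4, 79) = 1
Bezout coefficients: 4 × 20 + 79 × -1 = 1
So 4 × 20 ≡ 1 (mod 79)
The inverse is 20 mod 79 = 20
Verification: 4 × 20 = 80 = 1 × 79 + 1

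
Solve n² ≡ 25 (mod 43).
The square roots of 25 mod 43 are 38 and 5. Verify: 38² = 1444 ≡ 25 (mod 43)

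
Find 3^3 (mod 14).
3 = 2 + 1 (binary 11). Repeated squaring mod 14: 3^1 ≡ 3; 3^2 ≡ 3² = 9 ≡ 9. Multiply: 3^3 = 3^2 × 3^1 ≡ 9 × 3 (mod 14): 9 × 3 = 27 ≡ 13. So 3^3 ≡ 13 (mod 14).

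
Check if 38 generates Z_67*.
p - 1 = 66 has prime divisors 2, 3, 11. Check 38^(66/q) mod 67 for each: 38^(66/2) = 38^33 ≡ 66, 38^(66/3) = 38^22 ≡ 29, 38^(66/11) = 38^6 ≡ 1 (mod 67). Since 38^6 ≡ 1 (mod 67), the order of 38 divides 6 (in fact the order is 6) ≠ 66, so it is not a primitive root.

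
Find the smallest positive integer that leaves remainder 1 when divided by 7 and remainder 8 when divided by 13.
M = 7 × 13 = 91. M₁ = 13, y₁ ≡ 6 (mod 7). M₂ = 7, y₂ ≡ 2 (mod 13). r = 1×13×6 + 8×7×2 ≡ 8 (mod 91). The smallest positive such number is 8.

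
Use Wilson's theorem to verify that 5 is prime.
(4)! mod 5 = 4. Since this equals -1 (mod 5), Wilson confirms 5 is prime.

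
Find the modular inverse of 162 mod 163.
162^(-1) ≡ 162 (mod 163). Verification: 162 × 162 = 26244 ≡ 1 (mod 163)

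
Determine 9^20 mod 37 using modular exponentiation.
Using repeated squaring. 20 = 16 + 4 (binary 10100). Repeated squaring mod 37: 9^1 ≡ 9; 9^2 ≡ 9² = 81 ≡ 7; 9^4 ≡ 7² = 49 ≡ 12; 9^8 ≡ 12² = 144 ≡ 33; 9^16 ≡ 33² = 1089 ≡ 16. Multiply: 9^20 = 9^16 × 9^4 ≡ 16 × 12 (mod 37): 16 × 12 = 192 ≡ 7. So 9^20 ≡ 7 (mod 37).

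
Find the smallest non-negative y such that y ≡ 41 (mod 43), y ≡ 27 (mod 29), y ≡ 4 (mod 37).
28679

Using the Chinese Remainder Theorem:
M = product of moduli = 46139
For equation 1: M_1 = 1073, 1073 ≡ 41 (mod 43), inverse of 1073 mod 43 is 21 (check: 41 × 21 = 861 ≡ 1 (mod 43))
For equation 2: M_2 = 1591, 1591 ≡ 25 (mod 29), inverse of 1591 mod 29 is 7 (check: 25 × 7 = 175 ≡ 1 (mod 29))
For equation 3: M_3 = 1247, 1247 ≡ 26 (mod 37), inverse of 1247 mod 37 is 10 (check: 26 × 10 = 260 ≡ 1 (mod 37))
Combine: y ≡ Σ r_i×M_i×(M_i⁻¹ mod m_i) = 41×1073×21 + 27×1591×7 + 4×1247×10 = 923853 + 300699 + 49880 = 1274432
1274432 mod 46139 = 28679
y ≡ 28679 (mod 46139)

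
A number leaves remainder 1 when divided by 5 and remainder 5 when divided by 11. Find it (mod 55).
M = 5 × 11 = 55. M₁ = 11, y₁ ≡ 1 (mod 5). M₂ = 5, y₂ ≡ 9 (mod 11). z = 1×11×1 + 5×5×9 ≡ 16 (mod 55)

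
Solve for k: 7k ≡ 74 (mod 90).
62

Since gcd(7, 90) = 1 divides 74, a solution exists.
Multiply both sides by the inverse of 7 mod 90:
  7^(-1) mod 90 = 13
  x ≡ 13 × 74 ≡ 962 ≡ 62 (mod 90)
Verification: 7 × 62 = 434 = 4 × 90 + 74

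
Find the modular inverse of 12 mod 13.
12^(-1) ≡ 12 (mod 13). Verification: 12 × 12 = 144 ≡ 1 (mod 13)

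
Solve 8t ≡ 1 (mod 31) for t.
8^(-1) ≡ 4 (mod 31). Verification: 8 × 4 = 32 ≡ 1 (mod 31)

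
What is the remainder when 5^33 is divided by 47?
Using repeated squaring. 33 = 32 + 1 (binary 100001). Repeated squaring mod 47: 5^1 ≡ 5; 5^2 ≡ 5² = 25 ≡ 25; 5^4 ≡ 25² = 625 ≡ 14; 5^8 ≡ 14² = 196 ≡ 8; 5^16 ≡ 8² = 64 ≡ 17; 5^32 ≡ 17² = 289 ≡ 7. Multiply: 5^33 = 5^32 × 5^1 ≡ 7 × 5 (mod 47): 7 × 5 = 35 ≡ 35. So 5^33 ≡ 35 (mod 47).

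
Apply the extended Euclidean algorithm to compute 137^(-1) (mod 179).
Extended GCD: 137(-81) + 179(62) = 1. So 137^(-1) ≡ 98 ≡ 98 (mod 179). Verify: 137 × 98 = 13426 ≡ 1 (mod 179)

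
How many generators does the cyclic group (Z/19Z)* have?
6

The number of primitive roots modulo p is φ(p-1) = φ(18)
φ(18) = 6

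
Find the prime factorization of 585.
3^2 × 5 × 13

Divide by primes starting from smallest:
585 ÷ 3 = 195
195 ÷ 3 = 65
65 ÷ 5 = 13
13 ÷ 13 = 1

585 = 3^2 × 5 × 13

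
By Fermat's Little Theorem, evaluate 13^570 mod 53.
By Fermat: 13^{52} ≡ 1 (mod 53). 570 ≡ 50 (mod 52). So 13^{570} ≡ 13^{50} ≡ 16 (mod 53)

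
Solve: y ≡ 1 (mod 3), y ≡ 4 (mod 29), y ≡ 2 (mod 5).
M = 3 × 29 × 5 = 435. M₁ = 145, y₁ ≡ 1 (mod 3). M₂ = 15, y₂ ≡ 2 (mod 29). M₃ = 87, y₃ ≡ 3 (mod 5). y = 1×145×1 + 4×15×2 + 2×87×3 ≡ 352 (mod 435)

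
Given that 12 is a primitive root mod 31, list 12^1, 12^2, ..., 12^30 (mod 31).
g^1, g^2, ..., g^{30} mod 31: {12, 20, 23, 28, 26, 2, 24, 9, 15, 25, 21, 4, 17, 18, 30, 19, 11, 8, 3, 5, 29, 7, 22, 16, 6, 10, 27, 14, 13, 1}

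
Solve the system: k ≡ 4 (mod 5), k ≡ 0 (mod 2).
M = 5 × 2 = 10. M₁ = 2, y₁ ≡ 3 (mod 5). M₂ = 5, y₂ ≡ 1 (mod 2). k = 4×2×3 + 0×5×1 ≡ 4 (mod 10)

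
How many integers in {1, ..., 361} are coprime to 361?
342

Prime factorization: 361 = 19^2
Using the formula φ(n) = n × Π(1 - 1/p) for each prime factor p:
φ(361) = 361 × (1 - 1/19)
φ(361) = 342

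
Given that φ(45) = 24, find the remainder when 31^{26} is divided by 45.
By Euler: 31^{24} ≡ 1 (mod 45) since gcd(31, 45) = 1. 26 = 1×24 + 2. So 31^{26} ≡ 31^{2} ≡ 16 (mod 45)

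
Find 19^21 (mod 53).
Using repeated squaring. 21 = 16 + 4 + 1 (binary 10101). Repeated squaring mod 53: 19^1 ≡ 19; 19^2 ≡ 19² = 361 ≡ 43; 19^4 ≡ 43² = 1849 ≡ 47; 19^8 ≡ 47² = 2209 ≡ 36; 19^16 ≡ 36² = 1296 ≡ 24. Multiply: 19^21 = 19^16 × 19^4 × 19^1 ≡ 24 × 47 × 19 (mod 53): 24 × 47 = 1128 ≡ 15; 15 × 19 = 285 ≡ 20. So 19^21 ≡ 20 (mod 53).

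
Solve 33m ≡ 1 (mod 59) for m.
33^(-1) ≡ 34 (mod 59). Verification: 33 × 34 = 1122 ≡ 1 (mod 59)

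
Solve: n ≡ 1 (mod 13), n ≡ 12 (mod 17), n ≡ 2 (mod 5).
M = 13 × 17 × 5 = 1105. M₁ = 85, y₁ ≡ 2 (mod 13). M₂ = 65, y₂ ≡ 11 (mod 17). M₃ = 221, y₃ ≡ 1 (mod 5). n = 1×85×2 + 12×65×11 + 2×221×1 ≡ 352 (mod 1105)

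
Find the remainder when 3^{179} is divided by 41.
By Fermat: 3^{40} ≡ 1 (mod 41). 179 = 4×40 + 19. So 3^{179} ≡ 3^{19} ≡ 27 (mod 41)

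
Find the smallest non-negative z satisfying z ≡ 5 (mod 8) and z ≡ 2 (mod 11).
M = 8 × 11 = 88. M₁ = 11, y₁ ≡ 3 (mod 8). M₂ = 8, y₂ ≡ 7 (mod 11). z = 5×11×3 + 2×8×7 ≡ 13 (mod 88)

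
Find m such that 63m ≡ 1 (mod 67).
63^(-1) ≡ 50 (mod 67). Verification: 63 × 50 = 3150 ≡ 1 (mod 67)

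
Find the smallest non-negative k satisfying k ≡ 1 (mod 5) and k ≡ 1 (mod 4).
M = 5 × 4 = 20. M₁ = 4, y₁ ≡ 4 (mod 5). M₂ = 5, y₂ ≡ 1 (mod 4). k = 1×4×4 + 1×5×1 ≡ 1 (mod 20)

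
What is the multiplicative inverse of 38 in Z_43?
38^(-1) ≡ 17 (mod 43). Verification: 38 × 17 = 646 ≡ 1 (mod 43)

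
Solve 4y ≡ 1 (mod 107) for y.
27

Using Extended Euclidean Algorithm:
gcd(4, 107) = 1
Bezout coefficients: 4 × 27 + 107 × -1 = 1
So 4 × 27 ≡ 1 (mod 107)
The inverse is 27 mod 107 = 27
Verification: 4 × 27 = 108 = 1 × 107 + 1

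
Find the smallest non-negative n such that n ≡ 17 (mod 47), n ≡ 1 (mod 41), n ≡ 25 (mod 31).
31366

Using the Chinese Remainder Theorem:
M = product of moduli = 59737
For equation 1: M_1 = 1271, 1271 ≡ 2 (mod 47), inverse of 1271 mod 47 is 24 (check: 2 × 24 = 48 ≡ 1 (mod 47))
For equation 2: M_2 = 1457, 1457 ≡ 22 (mod 41), inverse of 1457 mod 41 is 28 (check: 22 × 28 = 616 ≡ 1 (mod 41))
For equation 3: M_3 = 1927, 1927 ≡ 5 (mod 31), inverse of 1927 mod 31 is 25 (check: 5 × 25 = 125 ≡ 1 (mod 31))
Combine: n ≡ Σ r_i×M_i×(M_i⁻¹ mod m_i) = 17×1271×24 + 1×1457×28 + 25×1927×25 = 518568 + 40796 + 1204375 = 1763739
1763739 mod 59737 = 31366
n ≡ 31366 (mod 59737)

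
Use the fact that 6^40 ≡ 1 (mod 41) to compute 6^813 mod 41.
By Fermat: 6^{40} ≡ 1 (mod 41). 813 ≡ 13 (mod 40). So 6^{813} ≡ 6^{13} ≡ 24 (mod 41)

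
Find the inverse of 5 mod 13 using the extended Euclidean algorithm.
Extended GCD: 5(-5) + 13(2) = 1. So 5^(-1) ≡ 8 ≡ 8 (mod 13). Verify: 5 × 8 = 40 ≡ 1 (mod 13)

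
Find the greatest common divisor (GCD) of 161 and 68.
1

Using the Euclidean algorithm:
161 = 2 × 68 + 25
68 = 2 × 25 + 18
25 = 1 × 18 + 7
18 = 2 × 7 + 4
7 = 1 × 4 + 3
4 = 1 × 3 + 1
3 = 3 × 1 + 0

GCD(161, 68) = 1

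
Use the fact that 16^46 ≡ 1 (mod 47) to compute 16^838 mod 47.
By Fermat: 16^{46} ≡ 1 (mod 47). 838 ≡ 10 (mod 46). So 16^{838} ≡ 16^{10} ≡ 36 (mod 47)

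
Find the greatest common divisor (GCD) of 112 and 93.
1

Using the Euclidean algorithm:
112 = 1 × 93 + 19
93 = 4 × 19 + 17
19 = 1 × 17 + 2
17 = 8 × 2 + 1
2 = 2 × 1 + 0

GCD(112, 93) = 1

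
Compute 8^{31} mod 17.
15

Using successive squaring:
Binary expansion of 31: 11111
Powers of 8 mod 17 (each is the square of the previous):
  8^1 ≡ 8 (mod 17)
  8^2 ≡ 8² = 64 ≡ 13 (mod 17)
  8^4 ≡ 13² = 169 ≡ 16 (mod 17)
  8^8 ≡ 16² = 256 ≡ 1 (mod 17)
  8^16 ≡ 1² = 1 ≡ 1 (mod 17)
31 = 16 + 8 + 4 + 2 + 1, so 8^31 = 8^16 × 8^8 × 8^4 × 8^2 × 8^1 ≡ 1 × 1 × 16 × 13 × 8 (mod 17)
Multiplying step by step:
  1 × 1 = 1 ≡ 1 (mod 17)
  1 × 16 = 16 ≡ 16 (mod 17)
  16 × 13 = 208 ≡ 4 (mod 17)
  4 × 8 = 32 ≡ 15 (mod 17)
Result: 8^31 ≡ 15 (mod 17)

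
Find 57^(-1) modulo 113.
2

Using Extended Euclidean Algorithm:
gcd(57, 113) = 1
Bezout coefficients: 57 × 2 + 113 × -1 = 1
So 57 × 2 ≡ 1 (mod 113)
The inverse is 2 mod 113 = 2
Verification: 57 × 2 = 114 = 1 × 113 + 1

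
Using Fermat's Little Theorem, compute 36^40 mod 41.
By Fermat's Little Theorem, 36^{40} ≡ 1 (mod 41) since 41 is prime and gcd(36, 41) = 1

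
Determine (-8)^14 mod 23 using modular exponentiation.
Using repeated squaring. (-8) ≡ 15 (mod 23). 14 = 8 + 4 + 2 (binary 1110). Repeated squaring mod 23: 15^1 ≡ 15; 15^2 ≡ 15² = 225 ≡ 18; 15^4 ≡ 18² = 324 ≡ 2; 15^8 ≡ 2² = 4 ≡ 4. Multiply: (-8)^14 ≡ 15^8 × 15^4 × 15^2 ≡ 4 × 2 × 18 (mod 23): 4 × 2 = 8 ≡ 8; 8 × 18 = 144 ≡ 6. So (-8)^14 ≡ 6 (mod 23).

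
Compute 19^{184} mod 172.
53

Using successive squaring:
Binary expansion of 184: 10111000
Powers of 19 mod 172 (each is the square of the previous):
  19^1 ≡ 19 (mod 172)
  19^2 ≡ 19² = 361 ≡ 17 (mod 172)
  19^4 ≡ 17² = 289 ≡ 117 (mod 172)
  19^8 ≡ 117² = 13689 ≡ 101 (mod 172)
  19^16 ≡ 101² = 10201 ≡ 53 (mod 172)
  19^32 ≡ 53² = 2809 ≡ 57 (mod 172)
  19^64 ≡ 57² = 3249 ≡ 153 (mod 172)
  19^128 ≡ 153² = 23409 ≡ 17 (mod 172)
184 = 128 + 32 + 16 + 8, so 19^184 = 19^128 × 19^32 × 19^16 × 19^8 ≡ 17 × 57 × 53 × 101 (mod 172)
Multiplying step by step:
  17 × 57 = 969 ≡ 109 (mod 172)
  109 × 53 = 5777 ≡ 101 (mod 172)
  101 × 101 = 10201 ≡ 53 (mod 172)
Result: 19^184 ≡ 53 (mod 172)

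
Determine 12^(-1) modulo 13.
12^(-1) ≡ 12 (mod 13). Verification: 12 × 12 = 144 ≡ 1 (mod 13)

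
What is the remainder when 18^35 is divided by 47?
Using repeated squaring. 35 = 32 + 2 + 1 (binary 100011). Repeated squaring mod 47: 18^1 ≡ 18; 18^2 ≡ 18² = 324 ≡ 42; 18^4 ≡ 42² = 1764 ≡ 25; 18^8 ≡ 25² = 625 ≡ 14; 18^16 ≡ 14² = 196 ≡ 8; 18^32 ≡ 8² = 64 ≡ 17. Multiply: 18^35 = 18^32 × 18^2 × 18^1 ≡ 17 × 42 × 18 (mod 47): 17 × 42 = 714 ≡ 9; 9 × 18 = 162 ≡ 21. So 18^35 ≡ 21 (mod 47).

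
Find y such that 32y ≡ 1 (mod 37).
32^(-1) ≡ 22 (mod 37). Verification: 32 × 22 = 704 ≡ 1 (mod 37)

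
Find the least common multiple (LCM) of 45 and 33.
495

First find GCD(45, 33) using the Euclidean algorithm:
45 = 1 × 33 + 12
33 = 2 × 12 + 9
12 = 1 × 9 + 3
9 = 3 × 3 + 0
GCD(45, 33) = 3

LCM formula: LCM(a, b) = (a × b) / GCD(a, b)
LCM(45, 33) = (45 × 33) / 3
LCM(45, 33) = 1485 / 3
LCM(45, 33) = 495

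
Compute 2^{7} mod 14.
2

Using successive squaring:
Binary expansion of 7: 111
Powers of 2 mod 14 (each is the square of the previous):
  2^1 ≡ 2 (mod 14)
  2^2 ≡ 2² = 4 ≡ 4 (mod 14)
  2^4 ≡ 4² = 16 ≡ 2 (mod 14)
7 = 4 + 2 + 1, so 2^7 = 2^4 × 2^2 × 2^1 ≡ 2 × 4 × 2 (mod 14)
Multiplying step by step:
  2 × 4 = 8 ≡ 8 (mod 14)
  8 × 2 = 16 ≡ 2 (mod 14)
Result: 2^7 ≡ 2 (mod 14)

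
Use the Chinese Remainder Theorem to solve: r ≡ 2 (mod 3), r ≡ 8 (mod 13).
M = 3 × 13 = 39. M₁ = 13, y₁ ≡ 1 (mod 3). M₂ = 3, y₂ ≡ 9 (mod 13). r = 2×13×1 + 8×3×9 ≡ 8 (mod 39)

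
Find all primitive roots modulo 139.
Primitive roots mod 139: {2, 3, 12, 15, 17, 18, 19, 21, 22, 26, 32, 40, 50, 53, 56, 58, 61, 68, 70, 72, 73, 85, 88, 90, 92, 93, 98, 101, 102, 104, 108, 109, 110, 111, 114, 115, 119, 123, 126, 128, 130, 132, 134, 135}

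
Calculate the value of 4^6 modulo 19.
6 = 4 + 2 (binary 110). Repeated squaring mod 19: 4^1 ≡ 4; 4^2 ≡ 4² = 16 ≡ 16; 4^4 ≡ 16² = 256 ≡ 9. Multiply: 4^6 = 4^4 × 4^2 ≡ 9 × 16 (mod 19): 9 × 16 = 144 ≡ 11. So 4^6 ≡ 11 (mod 19).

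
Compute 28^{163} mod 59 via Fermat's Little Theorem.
25

By Fermat's Little Theorem, a^(p-1) ≡ 1 (mod p) for prime p and gcd(a, p) = 1
Here p = 59, so 28^58 ≡ 1 (mod 59)
We can reduce the exponent: 163 mod 58 = 47
So 28^163 ≡ 28^47 (mod 59)
Computing: 28^47 mod 59 = 25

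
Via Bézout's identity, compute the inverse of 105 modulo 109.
Extended GCD: 105(27) + 109(-26) = 1. So 105^(-1) ≡ 27 ≡ 27 (mod 109). Verify: 105 × 27 = 2835 ≡ 1 (mod 109)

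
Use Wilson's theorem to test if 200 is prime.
(199)! mod 200 = 0. Since 0 ≢ -1 (mod 200), 200 is not prime.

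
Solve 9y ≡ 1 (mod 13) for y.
3

Using Extended Euclidean Algorithm:
gcd(9, 13) = 1
Bezout coefficients: 9 × 3 + 13 × -2 = 1
So 9 × 3 ≡ 1 (mod 13)
The inverse is 3 mod 13 = 3
Verification: 9 × 3 = 27 = 2 × 13 + 1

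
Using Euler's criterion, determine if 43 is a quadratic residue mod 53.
By Euler's criterion: 43^{26} ≡ 1 (mod 53). Since this equals 1, 43 is a QR.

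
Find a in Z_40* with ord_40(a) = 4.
3 has order 4 mod 40 since 3^{4} ≡ 1 (mod 40) and no smaller power works.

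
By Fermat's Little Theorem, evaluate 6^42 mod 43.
By Fermat's Little Theorem, 6^{42} ≡ 1 (mod 43) since 43 is prime and gcd(6, 43) = 1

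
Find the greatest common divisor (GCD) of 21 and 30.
3

Using the Euclidean algorithm:
21 = 0 × 30 + 21
30 = 1 × 21 + 9
21 = 2 × 9 + 3
9 = 3 × 3 + 0

GCD(21, 30) = 3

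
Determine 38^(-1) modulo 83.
38^(-1) ≡ 59 (mod 83). Verification: 38 × 59 = 2242 ≡ 1 (mod 83)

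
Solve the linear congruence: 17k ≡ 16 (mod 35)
3

Since gcd(17, 35) = 1 divides 16, a solution exists.
Multiply both sides by the inverse of 17 mod 35:
  17^(-1) mod 35 = 33
  x ≡ 33 × 16 ≡ 528 ≡ 3 (mod 35)
Verification: 17 × 3 = 51 = 1 × 35 + 16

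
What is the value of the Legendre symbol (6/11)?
(6/11) = 6^{5} mod 11 = -1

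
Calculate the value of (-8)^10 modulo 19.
(-8) ≡ 11 (mod 19). 10 = 8 + 2 (binary 1010). Repeated squaring mod 19: 11^1 ≡ 11; 11^2 ≡ 11² = 121 ≡ 7; 11^4 ≡ 7² = 49 ≡ 11; 11^8 ≡ 11² = 121 ≡ 7. Multiply: (-8)^10 ≡ 11^8 × 11^2 ≡ 7 × 7 (mod 19): 7 × 7 = 49 ≡ 11. So (-8)^10 ≡ 11 (mod 19).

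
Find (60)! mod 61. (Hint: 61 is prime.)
By Wilson's theorem, (60)! ≡ -1 ≡ 60 (mod 61)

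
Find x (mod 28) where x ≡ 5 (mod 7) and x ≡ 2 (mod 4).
M = 7 × 4 = 28. M₁ = 4, y₁ ≡ 2 (mod 7). M₂ = 7, y₂ ≡ 3 (mod 4). x = 5×4×2 + 2×7×3 ≡ 26 (mod 28)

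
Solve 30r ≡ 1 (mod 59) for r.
30^(-1) ≡ 2 (mod 59). Verification: 30 × 2 = 60 ≡ 1 (mod 59)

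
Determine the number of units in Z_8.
4

Prime factorization: 8 = 2^3
Using the formula φ(n) = n × Π(1 - 1/p) for each prime factor p:
φ(8) = 8 × (1 - 1/2)
φ(8) = 4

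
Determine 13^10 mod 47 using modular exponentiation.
10 = 8 + 2 (binary 1010). Repeated squaring mod 47: 13^1 ≡ 13; 13^2 ≡ 13² = 169 ≡ 28; 13^4 ≡ 28² = 784 ≡ 32; 13^8 ≡ 32² = 1024 ≡ 37. Multiply: 13^10 = 13^8 × 13^2 ≡ 37 × 28 (mod 47): 37 × 28 = 1036 ≡ 2. So 13^10 ≡ 2 (mod 47).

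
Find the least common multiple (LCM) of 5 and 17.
85

First find GCD(5, 17) using the Euclidean algorithm:
5 = 0 × 17 + 5
17 = 3 × 5 + 2
5 = 2 × 2 + 1
2 = 2 × 1 + 0
GCD(5, 17) = 1

LCM formula: LCM(a, b) = (a × b) / GCD(a, b)
LCM(5, 17) = (5 × 17) / 1
LCM(5, 17) = 85 / 1
LCM(5, 17) = 85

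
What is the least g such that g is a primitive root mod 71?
p - 1 = 70 has prime divisors 2, 5, 7. h is a primitive root mod 71 iff h^(70/q) ≢ 1 (mod 71) for each such q.
h = 2: 2^35 ≡ 1, 2^14 ≡ 54, 2^10 ≡ 30 (mod 71); 2^35 ≡ 1, so not a primitive root.
h = 3: 3^35 ≡ 1, 3^14 ≡ 54, 3^10 ≡ 48 (mod 71); 3^35 ≡ 1, so not a primitive root.
h = 4: 4^35 ≡ 1, 4^14 ≡ 5, 4^10 ≡ 48 (mod 71); 4^35 ≡ 1, so not a primitive root.
h = 5: 5^35 ≡ 1, 5^14 ≡ 57, 5^10 ≡ 1 (mod 71); 5^35 ≡ 1, so not a primitive root.
h = 6: 6^35 ≡ 1, 6^14 ≡ 5, 6^10 ≡ 20 (mod 71); 6^35 ≡ 1, so not a primitive root.
h = 7: 7^35 ≡ 70, 7^14 ≡ 54, 7^10 ≡ 45 (mod 71); none is 1, so 7 has order 70 and is a primitive root.
The smallest primitive root mod 71 is g = 7.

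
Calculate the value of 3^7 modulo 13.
7 = 4 + 2 + 1 (binary 111). Repeated squaring mod 13: 3^1 ≡ 3; 3^2 ≡ 3² = 9 ≡ 9; 3^4 ≡ 9² = 81 ≡ 3. Multiply: 3^7 = 3^4 × 3^2 × 3^1 ≡ 3 × 9 × 3 (mod 13): 3 × 9 = 27 ≡ 1; 1 × 3 = 3 ≡ 3. So 3^7 ≡ 3 (mod 13).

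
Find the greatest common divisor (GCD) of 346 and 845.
1

Using the Euclidean algorithm:
346 = 0 × 845 + 346
845 = 2 × 346 + 153
346 = 2 × 153 + 40
153 = 3 × 40 + 33
40 = 1 × 33 + 7
33 = 4 × 7 + 5
7 = 1 × 5 + 2
5 = 2 × 2 + 1
2 = 2 × 1 + 0

GCD(346, 845) = 1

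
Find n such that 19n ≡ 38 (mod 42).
2

Since gcd(19, 42) = 1 divides 38, a solution exists.
Multiply both sides by the inverse of 19 mod 42:
  19^(-1) mod 42 = 31
  x ≡ 31 × 38 ≡ 1178 ≡ 2 (mod 42)
Verification: 19 × 2 = 38 = 0 × 42 + 38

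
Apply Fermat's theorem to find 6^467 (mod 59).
By Fermat: 6^{58} ≡ 1 (mod 59). 467 = 8×58 + 3. So 6^{467} ≡ 6^{3} ≡ 39 (mod 59)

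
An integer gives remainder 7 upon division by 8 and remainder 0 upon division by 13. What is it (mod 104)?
M = 8 × 13 = 104. M₁ = 13, y₁ ≡ 5 (mod 8). M₂ = 8, y₂ ≡ 5 (mod 13). t = 7×13×5 + 0×8×5 ≡ 39 (mod 104). The smallest positive such number is 39.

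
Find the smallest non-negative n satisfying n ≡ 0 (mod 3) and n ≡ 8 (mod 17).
M = 3 × 17 = 51. M₁ = 17, y₁ ≡ 2 (mod 3). M₂ = 3, y₂ ≡ 6 (mod 17). n = 0×17×2 + 8×3×6 ≡ 42 (mod 51)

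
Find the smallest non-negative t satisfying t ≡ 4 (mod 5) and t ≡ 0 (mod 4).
M = 5 × 4 = 20. M₁ = 4, y₁ ≡ 4 (mod 5). M₂ = 5, y₂ ≡ 1 (mod 4). t = 4×4×4 + 0×5×1 ≡ 4 (mod 20)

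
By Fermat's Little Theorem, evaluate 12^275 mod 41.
By Fermat: 12^{40} ≡ 1 (mod 41). 275 = 6×40 + 35. So 12^{275} ≡ 12^{35} ≡ 14 (mod 41)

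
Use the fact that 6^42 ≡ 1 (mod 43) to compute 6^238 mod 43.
By Fermat: 6^{42} ≡ 1 (mod 43). 238 = 5×42 + 28. So 6^{238} ≡ 6^{28} ≡ 6 (mod 43)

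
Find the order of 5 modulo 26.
Powers of 5 mod 26: 5^1≡5, 5^2≡25, 5^3≡21, 5^4≡1. Order = 4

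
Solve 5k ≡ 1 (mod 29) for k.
6

Using Extended Euclidean Algorithm:
gcd(5, 29) = 1
Bezout coefficients: 5 × 6 + 29 × -1 = 1
So 5 × 6 ≡ 1 (mod 29)
The inverse is 6 mod 29 = 6
Verification: 5 × 6 = 30 = 1 × 29 + 1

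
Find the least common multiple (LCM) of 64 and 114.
3648

First find GCD(64, 114) using the Euclidean algorithm:
64 = 0 × 114 + 64
114 = 1 × 64 + 50
64 = 1 × 50 + 14
50 = 3 × 14 + 8
14 = 1 × 8 + 6
8 = 1 × 6 + 2
6 = 3 × 2 + 0
GCD(64, 114) = 2

LCM formula: LCM(a, b) = (a × b) / GCD(a, b)
LCM(64, 114) = (64 × 114) / 2
LCM(64, 114) = 7296 / 2
LCM(64, 114) = 3648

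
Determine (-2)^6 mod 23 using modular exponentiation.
(-2) ≡ 21 (mod 23). 6 = 4 + 2 (binary 110). Repeated squaring mod 23: 21^1 ≡ 21; 21^2 ≡ 21² = 441 ≡ 4; 21^4 ≡ 4² = 16 ≡ 16. Multiply: (-2)^6 ≡ 21^4 × 21^2 ≡ 16 × 4 (mod 23): 16 × 4 = 64 ≡ 18. So (-2)^6 ≡ 18 (mod 23).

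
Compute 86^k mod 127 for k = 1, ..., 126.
g^1, g^2, ..., g^{126} mod 127: {86, 30, 40, 11, 57, 76, 59, 121, 119, 74, 14, 61, 39, 52, 27, 36, 48, 64, 43, 15, 20, 69, 92, 38, 93, 124, 123, 37, 7, 94, 83, 26, 77, 18, 24, 32, 85, 71, 10, 98, 46, 19, 110, 62, 125, 82, 67, 47, 105, 13, 102, 9, 12, 16, 106, 99, 5, 49, 23, 73, 55, 31, 126, 41, 97, 87, 116, 70, 51, 68, 6, 8, 53, 113, 66, 88, 75, 100, 91, 79, 63, 84, 112, 107, 58, 35, 89, 34, 3, 4, 90, 120, 33, 44, 101, 50, 109, 103, 95, 42, 56, 117, 29, 81, 108, 17, 65, 2, 45, 60, 80, 22, 114, 25, 118, 115, 111, 21, 28, 122, 78, 104, 54, 72, 96, 1}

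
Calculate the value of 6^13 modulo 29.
Using repeated squaring. 13 = 8 + 4 + 1 (binary 1101). Repeated squaring mod 29: 6^1 ≡ 6; 6^2 ≡ 6² = 36 ≡ 7; 6^4 ≡ 7² = 49 ≡ 20; 6^8 ≡ 20² = 400 ≡ 23. Multiply: 6^13 = 6^8 × 6^4 × 6^1 ≡ 23 × 20 × 6 (mod 29): 23 × 20 = 460 ≡ 25; 25 × 6 = 150 ≡ 5. So 6^13 ≡ 5 (mod 29).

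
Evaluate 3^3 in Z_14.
3 = 2 + 1 (binary 11). Repeated squaring mod 14: 3^1 ≡ 3; 3^2 ≡ 3² = 9 ≡ 9. Multiply: 3^3 = 3^2 × 3^1 ≡ 9 × 3 (mod 14): 9 × 3 = 27 ≡ 13. So 3^3 ≡ 13 (mod 14).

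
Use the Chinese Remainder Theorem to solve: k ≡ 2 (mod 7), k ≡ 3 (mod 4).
M = 7 × 4 = 28. M₁ = 4, y₁ ≡ 2 (mod 7). M₂ = 7, y₂ ≡ 3 (mod 4). k = 2×4×2 + 3×7×3 ≡ 23 (mod 28)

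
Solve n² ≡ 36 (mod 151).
The square roots of 36 mod 151 are 145 and 6. Verify: 145² = 21025 ≡ 36 (mod 151)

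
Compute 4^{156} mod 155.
66

Using successive squaring:
Binary expansion of 156: 10011100
Powers of 4 mod 155 (each is the square of the previous):
  4^1 ≡ 4 (mod 155)
  4^2 ≡ 4² = 16 ≡ 16 (mod 155)
  4^4 ≡ 16² = 256 ≡ 101 (mod 155)
  4^8 ≡ 101² = 10201 ≡ 126 (mod 155)
  4^16 ≡ 126² = 15876 ≡ 66 (mod 155)
  4^32 ≡ 66² = 4356 ≡ 16 (mod 155)
  4^64 ≡ 16² = 256 ≡ 101 (mod 155)
  4^128 ≡ 101² = 10201 ≡ 126 (mod 155)
156 = 128 + 16 + 8 + 4, so 4^156 = 4^128 × 4^16 × 4^8 × 4^4 ≡ 126 × 66 × 126 × 101 (mod 155)
Multiplying step by step:
  126 × 66 = 8316 ≡ 101 (mod 155)
  101 × 126 = 12726 ≡ 16 (mod 155)
  16 × 101 = 1616 ≡ 66 (mod 155)
Result: 4^156 ≡ 66 (mod 155)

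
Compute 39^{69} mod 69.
48

Using successive squaring:
Binary expansion of 69: 1000101
Powers of 39 mod 69 (each is the square of the previous):
  39^1 ≡ 39 (mod 69)
  39^2 ≡ 39² = 1521 ≡ 3 (mod 69)
  39^4 ≡ 3² = 9 ≡ 9 (mod 69)
  39^8 ≡ 9² = 81 ≡ 12 (mod 69)
  39^16 ≡ 12² = 144 ≡ 6 (mod 69)
  39^32 ≡ 6² = 36 ≡ 36 (mod 69)
  39^64 ≡ 36² = 1296 ≡ 54 (mod 69)
69 = 64 + 4 + 1, so 39^69 = 39^64 × 39^4 × 39^1 ≡ 54 × 9 × 39 (mod 69)
Multiplying step by step:
  54 × 9 = 486 ≡ 3 (mod 69)
  3 × 39 = 117 ≡ 48 (mod 69)
Result: 39^69 ≡ 48 (mod 69)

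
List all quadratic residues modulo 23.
QRs mod 23: {1, 2, 3, 4, 6, 8, 9, 12, 13, 16, 18}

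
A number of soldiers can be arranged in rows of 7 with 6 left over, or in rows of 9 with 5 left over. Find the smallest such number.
M = 7 × 9 = 63. M₁ = 9, y₁ ≡ 4 (mod 7). M₂ = 7, y₂ ≡ 4 (mod 9). x = 6×9×4 + 5×7×4 ≡ 41 (mod 63). The smallest positive such number is 41.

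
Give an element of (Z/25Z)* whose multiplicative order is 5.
6 has order 5 mod 25 since 6^{5} ≡ 1 (mod 25) and no smaller power works.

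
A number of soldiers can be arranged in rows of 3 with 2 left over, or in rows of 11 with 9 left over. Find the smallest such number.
M = 3 × 11 = 33. M₁ = 11, y₁ ≡ 2 (mod 3). M₂ = 3, y₂ ≡ 4 (mod 11). k = 2×11×2 + 9×3×4 ≡ 20 (mod 33). The smallest positive such number is 20.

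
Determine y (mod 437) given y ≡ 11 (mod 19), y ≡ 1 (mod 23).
277

Using the Chinese Remainder Theorem:
M = product of moduli = 437
For equation 1: M_1 = 23, 23 ≡ 4 (mod 19), inverse of 23 mod 19 is 5 (check: 4 × 5 = 20 ≡ 1 (mod 19))
For equation 2: M_2 = 19, 19 ≡ 19 (mod 23), inverse of 19 mod 23 is 17 (check: 19 × 17 = 323 ≡ 1 (mod 23))
Combine: y ≡ Σ r_i×M_i×(M_i⁻¹ mod m_i) = 11×23×5 + 1×19×17 = 1265 + 323 = 1588
1588 mod 437 = 277
y ≡ 277 (mod 437)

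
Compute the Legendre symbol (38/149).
(38/149) = 38^{74} mod 149 = -1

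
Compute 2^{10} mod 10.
4

Using successive squaring:
Binary expansion of 10: 1010
Powers of 2 mod 10 (each is the square of the previous):
  2^1 ≡ 2 (mod 10)
  2^2 ≡ 2² = 4 ≡ 4 (mod 10)
  2^4 ≡ 4² = 16 ≡ 6 (mod 10)
  2^8 ≡ 6² = 36 ≡ 6 (mod 10)
10 = 8 + 2, so 2^10 = 2^8 × 2^2 ≡ 6 × 4 (mod 10)
Multiplying step by step:
  6 × 4 = 24 ≡ 4 (mod 10)
Result: 2^10 ≡ 4 (mod 10)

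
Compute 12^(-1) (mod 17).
10

Using Extended Euclidean Algorithm:
gcd(12, 17) = 1
Bezout coefficients: 12 × -7 + 17 × 5 = 1
So 12 × -7 ≡ 1 (mod 17)
The inverse is -7 mod 17 = 10
Verification: 12 × 10 = 120 = 7 × 17 + 1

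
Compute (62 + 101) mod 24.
19

(62 + 101) = 163
163 mod 24 = 19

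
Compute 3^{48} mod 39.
27

Using successive squaring:
Binary expansion of 48: 110000
Powers of 3 mod 39 (each is the square of the previous):
  3^1 ≡ 3 (mod 39)
  3^2 ≡ 3² = 9 ≡ 9 (mod 39)
  3^4 ≡ 9² = 81 ≡ 3 (mod 39)
  3^8 ≡ 3² = 9 ≡ 9 (mod 39)
  3^16 ≡ 9² = 81 ≡ 3 (mod 39)
  3^32 ≡ 3² = 9 ≡ 9 (mod 39)
48 = 32 + 16, so 3^48 = 3^32 × 3^16 ≡ 9 × 3 (mod 39)
Multiplying step by step:
  9 × 3 = 27 ≡ 27 (mod 39)
Result: 3^48 ≡ 27 (mod 39)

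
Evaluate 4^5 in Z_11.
5 = 4 + 1 (binary 101). Repeated squaring mod 11: 4^1 ≡ 4; 4^2 ≡ 4² = 16 ≡ 5; 4^4 ≡ 5² = 25 ≡ 3. Multiply: 4^5 = 4^4 × 4^1 ≡ 3 × 4 (mod 11): 3 × 4 = 12 ≡ 1. So 4^5 ≡ 1 (mod 11).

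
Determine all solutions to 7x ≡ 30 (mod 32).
18

Since gcd(7, 32) = 1 divides 30, a solution exists.
Multiply both sides by the inverse of 7 mod 32:
  7^(-1) mod 32 = 23
  x ≡ 23 × 30 ≡ 690 ≡ 18 (mod 32)
Verification: 7 × 18 = 126 = 3 × 32 + 30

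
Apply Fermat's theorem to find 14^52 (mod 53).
By Fermat's Little Theorem, 14^{52} ≡ 1 (mod 53) since 53 is prime and gcd(14, 53) = 1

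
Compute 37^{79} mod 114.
37

Using successive squaring:
Binary expansion of 79: 1001111
Powers of 37 mod 114 (each is the square of the previous):
  37^1 ≡ 37 (mod 114)
  37^2 ≡ 37² = 1369 ≡ 1 (mod 114)
  37^4 ≡ 1² = 1 ≡ 1 (mod 114)
  37^8 ≡ 1² = 1 ≡ 1 (mod 114)
  37^16 ≡ 1² = 1 ≡ 1 (mod 114)
  37^32 ≡ 1² = 1 ≡ 1 (mod 114)
  37^64 ≡ 1² = 1 ≡ 1 (mod 114)
79 = 64 + 8 + 4 + 2 + 1, so 37^79 = 37^64 × 37^8 × 37^4 × 37^2 × 37^1 ≡ 1 × 1 × 1 × 1 × 37 (mod 114)
Multiplying step by step:
  1 × 1 = 1 ≡ 1 (mod 114)
  1 × 1 = 1 ≡ 1 (mod 114)
  1 × 1 = 1 ≡ 1 (mod 114)
  1 × 37 = 37 ≡ 37 (mod 114)
Result: 37^79 ≡ 37 (mod 114)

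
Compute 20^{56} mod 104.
16

Using successive squaring:
Binary expansion of 56: 111000
Powers of 20 mod 104 (each is the square of the previous):
  20^1 ≡ 20 (mod 104)
  20^2 ≡ 20² = 400 ≡ 88 (mod 104)
  20^4 ≡ 88² = 7744 ≡ 48 (mod 104)
  20^8 ≡ 48² = 2304 ≡ 16 (mod 104)
  20^16 ≡ 16² = 256 ≡ 48 (mod 104)
  20^32 ≡ 48² = 2304 ≡ 16 (mod 104)
56 = 32 + 16 + 8, so 20^56 = 20^32 × 20^16 × 20^8 ≡ 16 × 48 × 16 (mod 104)
Multiplying step by step:
  16 × 48 = 768 ≡ 40 (mod 104)
  40 × 16 = 640 ≡ 16 (mod 104)
Result: 20^56 ≡ 16 (mod 104)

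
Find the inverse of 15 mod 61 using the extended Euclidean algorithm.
Extended GCD: 15(-4) + 61(1) = 1. So 15^(-1) ≡ 57 ≡ 57 (mod 61). Verify: 15 × 57 = 855 ≡ 1 (mod 61)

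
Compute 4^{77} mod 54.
52

Using successive squaring:
Binary expansion of 77: 1001101
Powers of 4 mod 54 (each is the square of the previous):
  4^1 ≡ 4 (mod 54)
  4^2 ≡ 4² = 16 ≡ 16 (mod 54)
  4^4 ≡ 16² = 256 ≡ 40 (mod 54)
  4^8 ≡ 40² = 1600 ≡ 34 (mod 54)
  4^16 ≡ 34² = 1156 ≡ 22 (mod 54)
  4^32 ≡ 22² = 484 ≡ 52 (mod 54)
  4^64 ≡ 52² = 2704 ≡ 4 (mod 54)
77 = 64 + 8 + 4 + 1, so 4^77 = 4^64 × 4^8 × 4^4 × 4^1 ≡ 4 × 34 × 40 × 4 (mod 54)
Multiplying step by step:
  4 × 34 = 136 ≡ 28 (mod 54)
  28 × 40 = 1120 ≡ 40 (mod 54)
  40 × 4 = 160 ≡ 52 (mod 54)
Result: 4^77 ≡ 52 (mod 54)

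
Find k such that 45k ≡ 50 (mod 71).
9

Since gcd(45, 71) = 1 divides 50, a solution exists.
Multiply both sides by the inverse of 45 mod 71:
  45^(-1) mod 71 = 30
  x ≡ 30 × 50 ≡ 1500 ≡ 9 (mod 71)
Verification: 45 × 9 = 405 = 5 × 71 + 50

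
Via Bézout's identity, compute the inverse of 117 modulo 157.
Extended GCD: 117(51) + 157(-38) = 1. So 117^(-1) ≡ 51 ≡ 51 (mod 157). Verify: 117 × 51 = 5967 ≡ 1 (mod 157)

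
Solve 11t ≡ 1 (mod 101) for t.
11^(-1) ≡ 46 (mod 101). Verification: 11 × 46 = 506 ≡ 1 (mod 101)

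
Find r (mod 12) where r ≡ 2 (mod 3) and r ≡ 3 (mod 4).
M = 3 × 4 = 12. M₁ = 4, y₁ ≡ 1 (mod 3). M₂ = 3, y₂ ≡ 3 (mod 4). r = 2×4×1 + 3×3×3 ≡ 11 (mod 12)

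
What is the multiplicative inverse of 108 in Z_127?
108^(-1) ≡ 20 (mod 127). Verification: 108 × 20 = 2160 ≡ 1 (mod 127)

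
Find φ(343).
294

Prime factorization: 343 = 7^3
Using the formula φ(n) = n × Π(1 - 1/p) for each prime factor p:
φ(343) = 343 × (1 - 1/7)
φ(343) = 294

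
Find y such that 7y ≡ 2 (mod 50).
36

Since gcd(7, 50) = 1 divides 2, a solution exists.
Multiply both sides by the inverse of 7 mod 50:
  7^(-1) mod 50 = 43
  x ≡ 43 × 2 ≡ 86 ≡ 36 (mod 50)
Verification: 7 × 36 = 252 = 5 × 50 + 2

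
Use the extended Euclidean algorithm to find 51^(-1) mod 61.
Extended GCD: 51(6) + 61(-5) = 1. So 51^(-1) ≡ 6 ≡ 6 (mod 61). Verify: 51 × 6 = 306 ≡ 1 (mod 61)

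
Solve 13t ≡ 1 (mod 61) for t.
13^(-1) ≡ 47 (mod 61). Verification: 13 × 47 = 611 ≡ 1 (mod 61)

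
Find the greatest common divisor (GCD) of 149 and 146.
1

Using the Euclidean algorithm:
149 = 1 × 146 + 3
146 = 48 × 3 + 2
3 = 1 × 2 + 1
2 = 2 × 1 + 0

GCD(149, 146) = 1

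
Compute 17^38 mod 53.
Using repeated squaring. 38 = 32 + 4 + 2 (binary 100110). Repeated squaring mod 53: 17^1 ≡ 17; 17^2 ≡ 17² = 289 ≡ 24; 17^4 ≡ 24² = 576 ≡ 46; 17^8 ≡ 46² = 2116 ≡ 49; 17^16 ≡ 49² = 2401 ≡ 16; 17^32 ≡ 16² = 256 ≡ 44. Multiply: 17^38 = 17^32 × 17^4 × 17^2 ≡ 44 × 46 × 24 (mod 53): 44 × 46 = 2024 ≡ 10; 10 × 24 = 240 ≡ 28. So 17^38 ≡ 28 (mod 53).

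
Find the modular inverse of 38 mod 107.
38^(-1) ≡ 31 (mod 107). Verification: 38 × 31 = 1178 ≡ 1 (mod 107)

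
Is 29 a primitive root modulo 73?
p - 1 = 72 has prime divisors 2, 3. Check 29^(72/q) mod 73 for each: 29^(72/2) = 29^36 ≡ 72, 29^(72/3) = 29^24 ≡ 64 (mod 73). None of these is 1, so 29 has order 72 = φ(73), so it is a primitive root mod 73.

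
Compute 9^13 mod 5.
Using Fermat: 9^{4} ≡ 1 (mod 5). 13 ≡ 1 (mod 4). So 9^{13} ≡ 9^{1} ≡ 4 (mod 5)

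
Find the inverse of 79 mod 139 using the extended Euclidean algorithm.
Extended GCD: 79(44) + 139(-25) = 1. So 79^(-1) ≡ 44 ≡ 44 (mod 139). Verify: 79 × 44 = 3476 ≡ 1 (mod 139)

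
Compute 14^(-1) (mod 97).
14^(-1) ≡ 7 (mod 97). Verification: 14 × 7 = 98 ≡ 1 (mod 97)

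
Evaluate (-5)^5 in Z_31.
(-5) ≡ 26 (mod 31). 5 = 4 + 1 (binary 101). Repeated squaring mod 31: 26^1 ≡ 26; 26^2 ≡ 26² = 676 ≡ 25; 26^4 ≡ 25² = 625 ≡ 5. Multiply: (-5)^5 ≡ 26^4 × 26^1 ≡ 5 × 26 (mod 31): 5 × 26 = 130 ≡ 6. So (-5)^5 ≡ 6 (mod 31).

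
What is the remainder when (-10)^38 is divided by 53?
Using repeated squaring. (-10) ≡ 43 (mod 53). 38 = 32 + 4 + 2 (binary 100110). Repeated squaring mod 53: 43^1 ≡ 43; 43^2 ≡ 43² = 1849 ≡ 47; 43^4 ≡ 47² = 2209 ≡ 36; 43^8 ≡ 36² = 1296 ≡ 24; 43^16 ≡ 24² = 576 ≡ 46; 43^32 ≡ 46² = 2116 ≡ 49. Multiply: (-10)^38 ≡ 43^32 × 43^4 × 43^2 ≡ 49 × 36 × 47 (mod 53): 49 × 36 = 1764 ≡ 15; 15 × 47 = 705 ≡ 16. So (-10)^38 ≡ 16 (mod 53).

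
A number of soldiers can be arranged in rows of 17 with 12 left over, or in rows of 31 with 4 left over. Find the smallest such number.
M = 17 × 31 = 527. M₁ = 31, y₁ ≡ 11 (mod 17). M₂ = 17, y₂ ≡ 11 (mod 31). r = 12×31×11 + 4×17×11 ≡ 97 (mod 527). The smallest positive such number is 97.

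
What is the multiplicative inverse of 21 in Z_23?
21^(-1) ≡ 11 (mod 23). Verification: 21 × 11 = 231 ≡ 1 (mod 23)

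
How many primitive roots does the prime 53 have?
Number of primitive roots mod 53 = φ(52) = 24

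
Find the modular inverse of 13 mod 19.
13^(-1) ≡ 3 (mod 19). Verification: 13 × 3 = 39 ≡ 1 (mod 19)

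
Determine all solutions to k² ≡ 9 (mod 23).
The square roots of 9 mod 23 are 3 and 20. Verify: 3² = 9 ≡ 9 (mod 23)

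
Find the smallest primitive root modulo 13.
2

A primitive root g modulo p has order p-1 = 12
Prime divisors of 12: [2, 3]
g is a primitive root iff g^(12/q) ≢ 1 (mod 13) for each prime divisor q
Testing small values:
  g = 2: 2^6 ≡ 12, 2^4 ≡ 3 (mod 13) → none is 1, primitive root!
The smallest primitive root is 2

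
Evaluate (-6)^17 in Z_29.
Using repeated squaring. (-6) ≡ 23 (mod 29). 17 = 16 + 1 (binary 10001). Repeated squaring mod 29: 23^1 ≡ 23; 23^2 ≡ 23² = 529 ≡ 7; 23^4 ≡ 7² = 49 ≡ 20; 23^8 ≡ 20² = 400 ≡ 23; 23^16 ≡ 23² = 529 ≡ 7. Multiply: (-6)^17 ≡ 23^16 × 23^1 ≡ 7 × 23 (mod 29): 7 × 23 = 161 ≡ 16. So (-6)^17 ≡ 16 (mod 29).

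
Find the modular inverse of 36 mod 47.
36^(-1) ≡ 17 (mod 47). Verification: 36 × 17 = 612 ≡ 1 (mod 47)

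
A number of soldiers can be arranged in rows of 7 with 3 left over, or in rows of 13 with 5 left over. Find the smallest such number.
M = 7 × 13 = 91. M₁ = 13, y₁ ≡ 6 (mod 7). M₂ = 7, y₂ ≡ 2 (mod 13). z = 3×13×6 + 5×7×2 ≡ 31 (mod 91). The smallest positive such number is 31.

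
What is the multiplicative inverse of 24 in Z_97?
24^(-1) ≡ 93 (mod 97). Verification: 24 × 93 = 2232 ≡ 1 (mod 97)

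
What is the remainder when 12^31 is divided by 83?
Using repeated squaring. 31 = 16 + 8 + 4 + 2 + 1 (binary 11111). Repeated squaring mod 83: 12^1 ≡ 12; 12^2 ≡ 12² = 144 ≡ 61; 12^4 ≡ 61² = 3721 ≡ 69; 12^8 ≡ 69² = 4761 ≡ 30; 12^16 ≡ 30² = 900 ≡ 70. Multiply: 12^31 = 12^16 × 12^8 × 12^4 × 12^2 × 12^1 ≡ 70 × 30 × 69 × 61 × 12 (mod 83): 70 × 30 = 2100 ≡ 25; 25 × 69 = 1725 ≡ 65; 65 × 61 = 3965 ≡ 64; 64 × 12 = 768 ≡ 21. So 12^31 ≡ 21 (mod 83).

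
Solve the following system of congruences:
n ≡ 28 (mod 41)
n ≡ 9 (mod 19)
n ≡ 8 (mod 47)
807

Using the Chinese Remainder Theorem:
M = product of moduli = 36613
For equation 1: M_1 = 893, 893 ≡ 32 (mod 41), inverse of 893 mod 41 is 9 (check: 32 × 9 = 288 ≡ 1 (mod 41))
For equation 2: M_2 = 1927, 1927 ≡ 8 (mod 19), inverse of 1927 mod 19 is 12 (check: 8 × 12 = 96 ≡ 1 (mod 19))
For equation 3: M_3 = 779, 779 ≡ 27 (mod 47), inverse of 779 mod 47 is 7 (check: 27 × 7 = 189 ≡ 1 (mod 47))
Combine: n ≡ Σ r_i×M_i×(M_i⁻¹ mod m_i) = 28×893×9 + 9×1927×12 + 8×779×7 = 225036 + 208116 + 43624 = 476776
476776 mod 36613 = 807
n ≡ 807 (mod 36613)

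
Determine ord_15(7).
Powers of 7 mod 15: 7^1≡7, 7^2≡4, 7^3≡13, 7^4≡1. Order = 4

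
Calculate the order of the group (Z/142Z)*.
70

Prime factorization: 142 = 2 × 71
Using the formula φ(n) = n × Π(1 - 1/p) for each prime factor p:
φ(142) = 142 × (1 - 1/2) × (1 - 1/71)
φ(142) = 70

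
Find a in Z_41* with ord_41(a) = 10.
4 has order 10 mod 41 since 4^{10} ≡ 1 (mod 41) and no smaller power works.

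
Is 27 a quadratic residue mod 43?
By Euler's criterion: 27^{21} ≡ 42 (mod 43). Since this equals -1 (≡ 42), 27 is not a QR.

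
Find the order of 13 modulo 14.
Powers of 13 mod 14: 13^1≡13, 13^2≡1. Order = 2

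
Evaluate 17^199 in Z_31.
Using Fermat: 17^{30} ≡ 1 (mod 31). 199 ≡ 19 (mod 30). So 17^{199} ≡ 17^{19} ≡ 24 (mod 31)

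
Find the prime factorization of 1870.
2 × 5 × 11 × 17

Divide by primes starting from smallest:
1870 ÷ 2 = 935
935 ÷ 5 = 187
187 ÷ 11 = 17
17 ÷ 17 = 1

1870 = 2 × 5 × 11 × 17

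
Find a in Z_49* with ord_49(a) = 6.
19 has order 6 mod 49 since 19^{6} ≡ 1 (mod 49) and no smaller power works.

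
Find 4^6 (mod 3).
4 ≡ 1 (mod 3). 6 = 4 + 2 (binary 110). Repeated squaring mod 3: 1^1 ≡ 1; 1^2 ≡ 1² = 1 ≡ 1; 1^4 ≡ 1² = 1 ≡ 1. Multiply: 4^6 ≡ 1^4 × 1^2 ≡ 1 × 1 (mod 3): 1 × 1 = 1 ≡ 1. So 4^6 ≡ 1 (mod 3).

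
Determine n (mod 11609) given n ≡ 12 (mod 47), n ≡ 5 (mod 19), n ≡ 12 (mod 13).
2456

Using the Chinese Remainder Theorem:
M = product of moduli = 11609
For equation 1: M_1 = 247, 247 ≡ 12 (mod 47), inverse of 247 mod 47 is 4 (check: 12 × 4 = 48 ≡ 1 (mod 47))
For equation 2: M_2 = 611, 611 ≡ 3 (mod 19), inverse of 611 mod 19 is 13 (check: 3 × 13 = 39 ≡ 1 (mod 19))
For equation 3: M_3 = 893, 893 ≡ 9 (mod 13), inverse of 893 mod 13 is 3 (check: 9 × 3 = 27 ≡ 1 (mod 13))
Combine: n ≡ Σ r_i×M_i×(M_i⁻¹ mod m_i) = 12×247×4 + 5×611×13 + 12×893×3 = 11856 + 39715 + 32148 = 83719
83719 mod 11609 = 2456
n ≡ 2456 (mod 11609)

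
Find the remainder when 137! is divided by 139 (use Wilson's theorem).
(138)! = (137)! × (138) ≡ -1 (mod 139). So (137)! ≡ -1 × (138)^(-1) ≡ (-1)×(-1) = 1 (mod 139)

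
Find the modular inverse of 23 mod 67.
23^(-1) ≡ 35 (mod 67). Verification: 23 × 35 = 805 ≡ 1 (mod 67)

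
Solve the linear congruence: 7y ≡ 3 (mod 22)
13

Since gcd(7, 22) = 1 divides 3, a solution exists.
Multiply both sides by the inverse of 7 mod 22:
  7^(-1) mod 22 = 19
  x ≡ 19 × 3 ≡ 57 ≡ 13 (mod 22)
Verification: 7 × 13 = 91 = 4 × 22 + 3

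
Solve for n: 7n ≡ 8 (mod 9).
5

Since gcd(7, 9) = 1 divides 8, a solution exists.
Multiply both sides by the inverse of 7 mod 9:
  7^(-1) mod 9 = 4
  x ≡ 4 × 8 ≡ 32 ≡ 5 (mod 9)
Verification: 7 × 5 = 35 = 3 × 9 + 8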